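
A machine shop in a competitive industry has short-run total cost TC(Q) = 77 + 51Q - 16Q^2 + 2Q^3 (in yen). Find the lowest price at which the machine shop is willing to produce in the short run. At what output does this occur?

The shutdown price is the minimum of AVC. VC = 51Q - 16Q^2 + 2Q^3, so AVC = 51 - 16Q + 2Q^2.
At the minimum of AVC, MC = AVC. MC = 51 - 32Q + 6Q^2; setting MC = AVC gives 4Q^2 - 16Q = 0, so Q = 4. min AVC = 19.
So the shutdown price is ¥19.

¥19 per unit, at Q = 4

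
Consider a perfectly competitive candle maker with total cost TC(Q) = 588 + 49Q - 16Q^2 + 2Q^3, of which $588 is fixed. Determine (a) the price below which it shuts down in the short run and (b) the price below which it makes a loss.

AVC = 49 - 16Q + 2Q^2; minimized at Q = 4, giving min AVC = $17. That is the shutdown price.
ATC = 588/Q + 49 - 16Q + 2Q^2. Setting dATC/dQ = −588/Q^2 − 16 + 4Q = 0 gives Q = 7 (since 4·7^3 − 16·7^2 = 588).
min ATC = 588/7 + 49 − 16·7 + 2·7^2 = $119. That is the break-even price.
Between these two prices the firm operates at a loss; above $119 it earns a profit.

Shutdown price = $17; break-even price = $119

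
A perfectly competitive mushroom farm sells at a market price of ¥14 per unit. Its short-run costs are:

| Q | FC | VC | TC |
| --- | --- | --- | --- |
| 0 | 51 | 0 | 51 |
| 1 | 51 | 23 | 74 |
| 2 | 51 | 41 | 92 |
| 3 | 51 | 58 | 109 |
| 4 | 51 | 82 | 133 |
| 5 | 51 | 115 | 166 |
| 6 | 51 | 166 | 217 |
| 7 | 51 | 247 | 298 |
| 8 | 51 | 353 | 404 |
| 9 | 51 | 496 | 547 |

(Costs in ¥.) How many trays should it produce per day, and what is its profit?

Compute π = P·Q − TC at each output: Q=0: -51; Q=1: -60; Q=2: -64; Q=3: -67; Q=4: -77; Q=5: -96; Q=6: -133; Q=7: -200; Q=8: -292; Q=9: -421.
Profit is highest at Q = 0. Equivalently, the lowest AVC in the table is 58/3 ≈ ¥19.33 at Q = 3, and P = ¥14 falls below it — price never covers variable cost, so the firm shuts down and loses only its fixed cost.

Q = 0 (shut down); profit = -¥51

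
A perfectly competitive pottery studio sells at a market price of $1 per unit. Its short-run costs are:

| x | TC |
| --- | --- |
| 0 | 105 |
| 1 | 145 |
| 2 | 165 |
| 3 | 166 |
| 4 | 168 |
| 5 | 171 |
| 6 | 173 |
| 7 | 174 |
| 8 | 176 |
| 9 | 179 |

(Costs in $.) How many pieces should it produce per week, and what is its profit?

x = 0 (shut down); profit = -$105

Compute π = P·x − TC at each output: x=0: -105; x=1: -144; x=2: -163; x=3: -163; x=4: -164; x=5: -166; x=6: -167; x=7: -167; x=8: -168; x=9: -170.
Profit is highest at x = 0. Equivalently, the lowest AVC in the table is 74/9 ≈ $8.22 at x = 9, and P = $1 falls below it — price never covers variable cost, so the firm shuts down and loses only its fixed cost.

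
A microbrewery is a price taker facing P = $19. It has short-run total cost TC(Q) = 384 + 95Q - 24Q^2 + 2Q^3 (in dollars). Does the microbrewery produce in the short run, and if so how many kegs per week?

Strip out fixed cost: VC = 95Q - 24Q^2 + 2Q^3. Then AVC = 95 - 24Q + 2Q^2 and MC = 95 - 48Q + 6Q^2.
The AVC parabola has its vertex at Q = 24/4 = 6, where AVC = 95 - 24·6 + 2·6^2 = $23.
P = $19 lies below min AVC = $23; no output level covers variable cost.
The firm minimizes its loss by shutting down and losing only its fixed cost of $384.

Shut down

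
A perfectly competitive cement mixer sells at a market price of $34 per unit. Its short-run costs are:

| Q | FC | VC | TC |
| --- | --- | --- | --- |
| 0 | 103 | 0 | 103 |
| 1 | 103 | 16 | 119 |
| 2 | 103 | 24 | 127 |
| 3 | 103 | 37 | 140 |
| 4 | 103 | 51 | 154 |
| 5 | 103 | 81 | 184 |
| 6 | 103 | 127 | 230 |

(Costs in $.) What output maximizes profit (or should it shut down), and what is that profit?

Profit at each row (π = 34Q − TC): Q=0: -103; Q=1: -85; Q=2: -59; Q=3: -38; Q=4: -18; Q=5: -14; Q=6: -26.
Profit is maximized at Q = 5. AVC there is 81/5 = $16.20 ≤ P, so producing beats shutting down (which would give -$103).

Q = 5; profit = -$14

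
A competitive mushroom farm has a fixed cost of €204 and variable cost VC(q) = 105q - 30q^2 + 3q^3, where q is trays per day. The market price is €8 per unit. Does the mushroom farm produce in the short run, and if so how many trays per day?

From TC, MC = TC'(q) = 105 - 60q + 9q^2 and AVC = VC/q = 105 - 30q + 3q^2.
The AVC parabola has its vertex at q = 30/6 = 5, where AVC = 105 - 30·5 + 3·5^2 = €30.
Since P = €8 < min AVC = €30, price fails to cover variable cost at any output.
Shutting down limits the loss to fixed cost, €204.

Shut down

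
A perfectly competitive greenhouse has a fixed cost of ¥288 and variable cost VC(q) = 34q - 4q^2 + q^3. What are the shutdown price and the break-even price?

AVC = 34 - 4q + q^2; minimized at q = 2, giving min AVC = ¥30. That is the shutdown price.
ATC = 288/q + 34 - 4q + q^2. Setting dATC/dq = −288/q^2 − 4 + 2q = 0 gives q = 6 (since 2·6^3 − 4·6^2 = 288).
min ATC = 288/6 + 34 − 4·6 + 6^2 = ¥94. That is the break-even price.
For ¥30 ≤ P < ¥94 the firm produces at a loss; below ¥30 it shuts down.

Shutdown price = ¥30; break-even price = ¥94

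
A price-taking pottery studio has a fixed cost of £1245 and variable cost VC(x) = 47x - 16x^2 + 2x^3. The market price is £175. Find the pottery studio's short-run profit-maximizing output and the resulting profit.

Profit = -£221 at x = 8

AVC = 47 - 16x + 2x^2 has its minimum £15 at x = 4; price £175 clears that bar, so the firm operates.
With MC = 47 - 32x + 6x^2, P = MC on the upward-sloping part at x* = 8.
TR = 175·8 = 1400. TC = 1245 + 376 = 1621. Profit = 1400 − 1621 = -£221.
Shutting down would mean losing the fixed cost of £1245, so operating at a loss of £221 is better by £1024.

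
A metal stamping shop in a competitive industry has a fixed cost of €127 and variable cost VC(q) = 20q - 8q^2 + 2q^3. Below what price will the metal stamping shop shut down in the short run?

€12 per unit

Short-run supply begins at min AVC. From VC = 20q - 8q^2 + 2q^3, AVC = 20 - 8q + 2q^2.
At the minimum of AVC, MC = AVC. MC = 20 - 16q + 6q^2; setting MC = AVC gives 4q^2 - 8q = 0, so q = 2. min AVC = 12.
The firm shuts down for any P below €12.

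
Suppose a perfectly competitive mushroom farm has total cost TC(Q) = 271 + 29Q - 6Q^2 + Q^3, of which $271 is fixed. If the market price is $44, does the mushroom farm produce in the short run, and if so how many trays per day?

Strip out fixed cost: VC = 29Q - 6Q^2 + Q^3. Then AVC = 29 - 6Q + Q^2 and MC = 29 - 12Q + 3Q^2.
AVC is minimized where dAVC/dQ = -6 + 2Q = 0, at Q = 3; min AVC = 29 - 6·3 + 3^2 = $20.
P = $44 exceeds min AVC = $20, so the firm stays open.
Set P = MC: 44 = 29 - 12Q + 3Q^2 → -15 - 12Q + 3Q^2 = 0. The roots are Q = -1 and Q = 5; the profit-maximizing output is on the rising part of MC, so Q* = 5.
Check: AVC at Q = 5 is $24 ≤ P, so revenue covers variable cost.
Profit = P·Q − TC = 44·5 − 391 = -$171, a loss, but smaller than the $271 fixed cost the firm would lose by shutting down.

Produce at Q = 5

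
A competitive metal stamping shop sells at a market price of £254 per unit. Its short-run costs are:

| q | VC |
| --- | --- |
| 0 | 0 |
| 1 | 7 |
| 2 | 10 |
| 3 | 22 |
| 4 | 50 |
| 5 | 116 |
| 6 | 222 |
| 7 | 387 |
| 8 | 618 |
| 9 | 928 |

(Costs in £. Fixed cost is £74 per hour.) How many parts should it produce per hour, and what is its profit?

q = 8; profit = £1340

Compute π = P·q − TC at each output: q=0: -74; q=1: 173; q=2: 424; q=3: 666; q=4: 892; q=5: 1080; q=6: 1228; q=7: 1317; q=8: 1340; q=9: 1284.
Profit is maximized at q = 8. AVC there is 618/8 = £77.25 ≤ P, so producing beats shutting down (which would give -£74).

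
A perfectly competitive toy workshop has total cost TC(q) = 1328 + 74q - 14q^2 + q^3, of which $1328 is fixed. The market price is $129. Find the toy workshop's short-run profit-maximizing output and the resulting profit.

AVC = 74 - 14q + q^2 has its minimum $25 at q = 7; price $129 clears that bar, so the firm operates.
MC = 74 - 28q + 3q^2. Setting P = MC and taking the root on the rising branch gives q* = 11.
TR = 129·11 = 1419. TC = 1328 + 451 = 1779. Profit = 1419 − 1779 = -$360.
Shutting down would mean losing the fixed cost of $1328, so operating at a loss of $360 is better by $968.

Profit = -$360 at q = 11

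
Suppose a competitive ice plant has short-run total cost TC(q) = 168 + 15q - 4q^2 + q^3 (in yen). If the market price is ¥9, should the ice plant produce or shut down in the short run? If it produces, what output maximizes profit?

Shut down

Strip out fixed cost: VC = 15q - 4q^2 + q^3. Then AVC = 15 - 4q + q^2 and MC = 15 - 8q + 3q^2.
AVC is minimized where dAVC/dq = -4 + 2q = 0, at q = 2; min AVC = 15 - 4·2 + 2^2 = ¥11.
Since P = ¥9 < min AVC = ¥11, price fails to cover variable cost at any output.
Shutting down limits the loss to fixed cost, ¥168.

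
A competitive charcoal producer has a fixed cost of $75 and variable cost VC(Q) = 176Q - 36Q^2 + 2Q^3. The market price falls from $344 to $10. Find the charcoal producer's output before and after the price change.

Output falls from 14 to 0 (the firm shuts down)

MC = 176 - 72Q + 6Q^2; the shutdown threshold is min AVC = $14 (at Q = 9).
At P = $344 ≥ min AVC, set P = MC on the rising branch: Q = 14.
At P = $10 < min AVC = $14, price no longer covers variable cost at any output, so the firm shuts down: Q = 0.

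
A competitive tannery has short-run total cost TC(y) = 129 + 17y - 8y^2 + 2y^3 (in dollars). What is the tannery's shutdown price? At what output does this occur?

The firm shuts down when price falls below the minimum of average variable cost. AVC = VC/y = 17 - 8y + 2y^2.
At the minimum of AVC, MC = AVC. MC = 17 - 16y + 6y^2; setting MC = AVC gives 4y^2 - 8y = 0, so y = 2. min AVC = 9.
The firm shuts down for any P below $9.

$9 per unit, at y = 2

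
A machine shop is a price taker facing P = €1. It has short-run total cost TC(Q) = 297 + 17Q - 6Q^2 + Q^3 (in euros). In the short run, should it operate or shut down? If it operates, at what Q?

Strip out fixed cost: VC = 17Q - 6Q^2 + Q^3. Then AVC = 17 - 6Q + Q^2 and MC = 17 - 12Q + 3Q^2.
The AVC parabola has its vertex at Q = 6/2 = 3, where AVC = 17 - 6·3 + 3^2 = €8.
P = €1 lies below min AVC = €8; no output level covers variable cost.
The firm minimizes its loss by shutting down and losing only its fixed cost of €297.

Shut down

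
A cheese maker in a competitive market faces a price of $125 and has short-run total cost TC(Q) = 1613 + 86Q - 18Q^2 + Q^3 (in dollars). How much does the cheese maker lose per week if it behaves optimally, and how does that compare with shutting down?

AVC = 86 - 18Q + Q^2; min AVC = $5 at Q = 9. Since P = $125 ≥ min AVC, the firm produces.
With MC = 86 - 36Q + 3Q^2, P = MC on the upward-sloping part at Q* = 13.
TR = 125·13 = 1625. TC = 1613 + 273 = 1886. Profit = 1625 − 1886 = -$261.
That loss of $261 beats the $1613 the firm would lose by shutting down; producing recovers $1352 of fixed cost.

Profit = -$261 at Q = 13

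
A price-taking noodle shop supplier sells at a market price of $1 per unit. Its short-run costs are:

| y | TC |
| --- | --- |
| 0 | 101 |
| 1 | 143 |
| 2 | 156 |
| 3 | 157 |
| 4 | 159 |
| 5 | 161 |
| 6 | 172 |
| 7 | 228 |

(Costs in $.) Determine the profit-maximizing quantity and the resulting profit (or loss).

Compute π = P·y − TC at each output: y=0: -101; y=1: -142; y=2: -154; y=3: -154; y=4: -155; y=5: -156; y=6: -166; y=7: -221.
Profit is highest at y = 0. Equivalently, the lowest AVC in the table is 71/6 ≈ $11.83 at y = 6, and P = $1 falls below it — price never covers variable cost, so the firm shuts down and loses only its fixed cost.

y = 0 (shut down); profit = -$101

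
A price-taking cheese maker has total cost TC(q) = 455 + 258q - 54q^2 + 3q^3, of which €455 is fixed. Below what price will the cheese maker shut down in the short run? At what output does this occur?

Short-run supply begins at min AVC. From VC = 258q - 54q^2 + 3q^3, AVC = 258 - 54q + 3q^2.
dAVC/dq = -54 + 6q = 0 gives q = 9. min AVC = 258 - 54·9 + 3·9^2 = 15.
For P < €15 the firm produces nothing.

€15 per unit, at q = 9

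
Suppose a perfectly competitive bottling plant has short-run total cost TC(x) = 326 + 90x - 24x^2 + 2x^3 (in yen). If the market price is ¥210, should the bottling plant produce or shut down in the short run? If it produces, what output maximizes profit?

From TC, MC = TC'(x) = 90 - 48x + 6x^2 and AVC = VC/x = 90 - 24x + 2x^2.
AVC is minimized where dAVC/dx = -24 + 4x = 0, at x = 6; min AVC = 90 - 24·6 + 2·6^2 = ¥18.
Because ¥210 ≥ ¥18, revenue can cover variable cost; the firm operates.
Solving P = MC: -120 - 48x + 6x^2 = 0 ⇒ x = -2 or 10. On the upward-sloping branch, x* = 10.
Check: AVC at x = 10 is ¥50 ≤ P, so revenue covers variable cost.
Profit = P·x − TC = 210·10 − 826 = ¥1274.

Produce at x = 10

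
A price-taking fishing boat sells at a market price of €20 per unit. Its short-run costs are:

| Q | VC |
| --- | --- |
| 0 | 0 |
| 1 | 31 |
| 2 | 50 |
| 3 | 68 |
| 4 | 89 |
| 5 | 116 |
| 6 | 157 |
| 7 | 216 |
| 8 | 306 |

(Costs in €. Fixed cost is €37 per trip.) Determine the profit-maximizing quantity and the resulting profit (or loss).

Compute π = P·Q − TC at each output: Q=0: -37; Q=1: -48; Q=2: -47; Q=3: -45; Q=4: -46; Q=5: -53; Q=6: -74; Q=7: -113; Q=8: -183.
Profit is highest at Q = 0. Equivalently, the lowest AVC in the table is 89/4 ≈ €22.25 at Q = 4, and P = €20 falls below it — price never covers variable cost, so the firm shuts down and loses only its fixed cost.

Q = 0 (shut down); profit = -€37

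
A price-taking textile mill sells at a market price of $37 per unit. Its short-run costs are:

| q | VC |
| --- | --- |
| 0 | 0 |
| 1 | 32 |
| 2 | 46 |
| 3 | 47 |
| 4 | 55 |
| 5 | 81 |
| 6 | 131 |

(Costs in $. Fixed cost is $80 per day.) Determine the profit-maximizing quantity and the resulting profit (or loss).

Tabulate TR − TC: q=0: -80; q=1: -75; q=2: -52; q=3: -16; q=4: 13; q=5: 24; q=6: 11.
Profit is maximized at q = 5. AVC there is 81/5 = $16.20 ≤ P, so producing beats shutting down (which would give -$80).

q = 5; profit = $24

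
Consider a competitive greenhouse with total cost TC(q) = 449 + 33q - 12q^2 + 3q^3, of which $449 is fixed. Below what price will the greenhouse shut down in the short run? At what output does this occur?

The shutdown price is the minimum of AVC. VC = 33q - 12q^2 + 3q^3, so AVC = 33 - 12q + 3q^2.
At the minimum of AVC, MC = AVC. MC = 33 - 24q + 9q^2; setting MC = AVC gives 6q^2 - 12q = 0, so q = 2. min AVC = 21.
So the shutdown price is $21.

$21 per unit, at q = 2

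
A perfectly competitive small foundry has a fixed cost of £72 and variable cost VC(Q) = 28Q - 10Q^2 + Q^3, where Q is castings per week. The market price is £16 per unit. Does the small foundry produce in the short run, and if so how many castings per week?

Strip out fixed cost: VC = 28Q - 10Q^2 + Q^3. Then AVC = 28 - 10Q + Q^2 and MC = 28 - 20Q + 3Q^2.
AVC hits its minimum where MC = AVC, at Q = 5, giving min AVC = 28 - 10·5 + 5^2 = £3.
Since P = £16 ≥ min AVC = £3, price covers variable cost and the firm should produce.
P = MC gives 12 - 20Q + 3Q^2 = 0, with roots 2/3 and 6. Take the larger (rising MC): Q* = 6.
Check: AVC at Q = 6 is £4 ≤ P, so revenue covers variable cost.
Profit = P·Q − TC = 16·6 − 96 = £0.

Produce at Q = 6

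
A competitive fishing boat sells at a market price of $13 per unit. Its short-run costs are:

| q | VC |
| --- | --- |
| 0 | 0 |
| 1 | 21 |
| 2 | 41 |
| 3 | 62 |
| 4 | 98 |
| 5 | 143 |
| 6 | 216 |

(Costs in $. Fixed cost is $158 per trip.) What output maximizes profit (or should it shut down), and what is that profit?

Compute π = P·q − TC at each output: q=0: -158; q=1: -166; q=2: -173; q=3: -181; q=4: -204; q=5: -236; q=6: -296.
Profit is highest at q = 0. Equivalently, the lowest AVC in the table is 41/2 ≈ $20.50 at q = 2, and P = $13 falls below it — price never covers variable cost, so the firm shuts down and loses only its fixed cost.

q = 0 (shut down); profit = -$158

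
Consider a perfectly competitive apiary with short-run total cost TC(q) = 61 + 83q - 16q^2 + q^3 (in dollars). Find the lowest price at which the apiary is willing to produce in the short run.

The shutdown price is the minimum of AVC. VC = 83q - 16q^2 + q^3, so AVC = 83 - 16q + q^2.
dAVC/dq = -16 + 2q = 0 gives q = 8. min AVC = 83 - 16·8 + 8^2 = 19.
For P < $19 the firm produces nothing.

$19 per unit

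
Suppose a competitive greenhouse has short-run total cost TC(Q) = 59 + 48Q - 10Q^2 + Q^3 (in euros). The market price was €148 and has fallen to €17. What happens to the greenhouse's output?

Output falls from 10 to 0 (the firm shuts down)

MC = 48 - 20Q + 3Q^2; the shutdown threshold is min AVC = €23 (at Q = 5).
With P = €148 above the shutdown price, P = MC gives Q = 10.
At P = €17 < min AVC = €23, price no longer covers variable cost at any output, so the firm shuts down: Q = 0.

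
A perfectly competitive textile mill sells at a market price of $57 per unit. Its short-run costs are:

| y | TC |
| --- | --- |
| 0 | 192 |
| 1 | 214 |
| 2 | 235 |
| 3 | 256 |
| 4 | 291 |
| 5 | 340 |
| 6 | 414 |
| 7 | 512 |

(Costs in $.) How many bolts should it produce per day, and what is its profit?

Profit at each row (π = 57y − TC): y=0: -192; y=1: -157; y=2: -121; y=3: -85; y=4: -63; y=5: -55; y=6: -72; y=7: -113.
Profit is maximized at y = 5. AVC there is 148/5 = $29.60 ≤ P, so producing beats shutting down (which would give -$192).

y = 5; profit = -$55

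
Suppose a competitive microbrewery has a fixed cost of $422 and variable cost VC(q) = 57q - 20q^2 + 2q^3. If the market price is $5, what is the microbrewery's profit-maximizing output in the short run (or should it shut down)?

Shut down

Variable cost is VC = 57q - 20q^2 + 2q^3, so AVC = VC/q = 57 - 20q + 2q^2 and MC = dTC/dq = 57 - 40q + 6q^2.
The AVC parabola has its vertex at q = 20/4 = 5, where AVC = 57 - 20·5 + 2·5^2 = $7.
Since P = $5 < min AVC = $7, price fails to cover variable cost at any output.
Best response: produce nothing and absorb the $422 fixed cost.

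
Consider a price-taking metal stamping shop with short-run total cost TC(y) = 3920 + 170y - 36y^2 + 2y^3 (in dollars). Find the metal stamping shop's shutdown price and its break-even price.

Shutdown price = $8; break-even price = $338

Shutdown price = min AVC. AVC = 170 - 36y + 2y^2, with vertex at y = 9 and minimum $8.
ATC = 3920/y + 170 - 36y + 2y^2. Setting dATC/dy = −3920/y^2 − 36 + 4y = 0 gives y = 14 (since 4·14^3 − 36·14^2 = 3920).
min ATC = 3920/14 + 170 − 36·14 + 2·14^2 = $338. That is the break-even price.
Between these two prices the firm operates at a loss; above $338 it earns a profit.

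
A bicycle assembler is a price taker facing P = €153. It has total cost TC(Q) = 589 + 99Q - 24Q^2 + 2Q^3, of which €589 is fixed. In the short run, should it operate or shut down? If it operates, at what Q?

Variable cost is VC = 99Q - 24Q^2 + 2Q^3, so AVC = VC/Q = 99 - 24Q + 2Q^2 and MC = dTC/dQ = 99 - 48Q + 6Q^2.
The AVC parabola has its vertex at Q = 24/4 = 6, where AVC = 99 - 24·6 + 2·6^2 = €27.
Since P = €153 ≥ min AVC = €27, price covers variable cost and the firm should produce.
Set P = MC: 153 = 99 - 48Q + 6Q^2 → -54 - 48Q + 6Q^2 = 0. The roots are Q = -1 and Q = 9; the profit-maximizing output is on the rising part of MC, so Q* = 9.
Check: AVC at Q = 9 is €45 ≤ P, so revenue covers variable cost.
Profit = P·Q − TC = 153·9 − 994 = €383.

Produce at Q = 9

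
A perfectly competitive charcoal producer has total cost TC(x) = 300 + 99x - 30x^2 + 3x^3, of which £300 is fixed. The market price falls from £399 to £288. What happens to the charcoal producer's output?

MC = 99 - 60x + 9x^2; the shutdown threshold is min AVC = £24 (at x = 5).
At P = £399 ≥ min AVC, set P = MC on the rising branch: x = 10.
At P = £288 ≥ min AVC, set P = MC: x = 9. The firm stays open but cuts output.

Output falls from 10 to 9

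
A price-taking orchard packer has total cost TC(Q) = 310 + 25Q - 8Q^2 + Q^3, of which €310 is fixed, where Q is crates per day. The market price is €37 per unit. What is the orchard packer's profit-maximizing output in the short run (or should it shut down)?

Variable cost is VC = 25Q - 8Q^2 + Q^3, so AVC = VC/Q = 25 - 8Q + Q^2 and MC = dTC/dQ = 25 - 16Q + 3Q^2.
The AVC parabola has its vertex at Q = 8/2 = 4, where AVC = 25 - 8·4 + 4^2 = €9.
Since P = €37 ≥ min AVC = €9, price covers variable cost and the firm should produce.
Set P = MC: 37 = 25 - 16Q + 3Q^2 → -12 - 16Q + 3Q^2 = 0. The roots are Q = -2/3 and Q = 6; the profit-maximizing output is on the rising part of MC, so Q* = 6.
Check: AVC at Q = 6 is €13 ≤ P, so revenue covers variable cost.
Profit = P·Q − TC = 37·6 − 388 = -€166, a loss, but smaller than the €310 fixed cost the firm would lose by shutting down.

Produce at Q = 6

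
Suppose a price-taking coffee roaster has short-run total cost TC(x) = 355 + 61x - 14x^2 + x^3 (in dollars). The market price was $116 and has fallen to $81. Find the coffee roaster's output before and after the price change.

MC = 61 - 28x + 3x^2; the shutdown threshold is min AVC = $12 (at x = 7).
At P = $116 ≥ min AVC, set P = MC on the rising branch: x = 11.
At P = $81 ≥ min AVC, set P = MC: x = 10. The firm stays open but cuts output.

Output falls from 11 to 10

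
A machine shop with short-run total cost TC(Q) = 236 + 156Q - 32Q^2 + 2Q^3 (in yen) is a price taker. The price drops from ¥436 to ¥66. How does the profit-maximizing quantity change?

AVC = 156 - 32Q + 2Q^2, minimized at Q = 8 where min AVC = ¥28. MC = 156 - 64Q + 6Q^2.
At P = ¥436 ≥ min AVC, set P = MC on the rising branch: Q = 14.
At P = ¥66 ≥ min AVC, set P = MC: Q = 9. The firm stays open but cuts output.

Output falls from 14 to 9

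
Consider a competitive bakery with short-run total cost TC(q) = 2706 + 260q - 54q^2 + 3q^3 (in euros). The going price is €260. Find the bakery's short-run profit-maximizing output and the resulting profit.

Profit = -€114 at q = 12

AVC = 260 - 54q + 3q^2; min AVC = €17 at q = 9. Since P = €260 ≥ min AVC, the firm produces.
With MC = 260 - 108q + 9q^2, P = MC on the upward-sloping part at q* = 12.
TR = 260·12 = 3120. TC = 2706 + 528 = 3234. Profit = 3120 − 3234 = -€114.
Shutting down would mean losing the fixed cost of €2706, so operating at a loss of €114 is better by €2592.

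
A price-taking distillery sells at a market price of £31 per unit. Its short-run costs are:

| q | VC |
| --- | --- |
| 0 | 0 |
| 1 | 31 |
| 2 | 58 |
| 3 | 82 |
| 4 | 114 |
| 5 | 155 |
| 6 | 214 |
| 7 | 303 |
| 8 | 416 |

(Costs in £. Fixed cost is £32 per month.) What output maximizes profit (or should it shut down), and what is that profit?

q = 3; profit = -£21

Tabulate TR − TC: q=0: -32; q=1: -32; q=2: -28; q=3: -21; q=4: -22; q=5: -32; q=6: -60; q=7: -118; q=8: -200.
Profit is maximized at q = 3. AVC there is 82/3 = £27.33 ≤ P, so producing beats shutting down (which would give -£32).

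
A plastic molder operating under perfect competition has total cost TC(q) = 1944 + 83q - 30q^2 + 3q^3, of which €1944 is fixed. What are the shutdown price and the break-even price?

AVC = 83 - 30q + 3q^2; minimized at q = 5, giving min AVC = €8. That is the shutdown price.
ATC = 1944/q + 83 - 30q + 3q^2. Setting dATC/dq = −1944/q^2 − 30 + 6q = 0 gives q = 9 (since 6·9^3 − 30·9^2 = 1944).
min ATC = 1944/9 + 83 − 30·9 + 3·9^2 = €272. That is the break-even price.
For €8 ≤ P < €272 the firm produces at a loss; below €8 it shuts down.

Shutdown price = €8; break-even price = €272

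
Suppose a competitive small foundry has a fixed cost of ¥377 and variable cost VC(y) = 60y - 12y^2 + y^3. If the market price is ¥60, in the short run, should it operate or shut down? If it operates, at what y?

Produce at y = 8

Strip out fixed cost: VC = 60y - 12y^2 + y^3. Then AVC = 60 - 12y + y^2 and MC = 60 - 24y + 3y^2.
The AVC parabola has its vertex at y = 12/2 = 6, where AVC = 60 - 12·6 + 6^2 = ¥24.
Since P = ¥60 ≥ min AVC = ¥24, price covers variable cost and the firm should produce.
Set P = MC: 60 = 60 - 24y + 3y^2 → -24y + 3y^2 = 0. The roots are y = 0 and y = 8; the profit-maximizing output is on the rising part of MC, so y* = 8.
Check: AVC at y = 8 is ¥28 ≤ P, so revenue covers variable cost.
Profit = P·y − TC = 60·8 − 601 = -¥121, a loss, but smaller than the ¥377 fixed cost the firm would lose by shutting down.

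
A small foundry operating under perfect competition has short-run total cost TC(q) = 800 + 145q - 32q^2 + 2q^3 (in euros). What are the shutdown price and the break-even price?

AVC = 145 - 32q + 2q^2; minimized at q = 8, giving min AVC = €17. That is the shutdown price.
ATC = 800/q + 145 - 32q + 2q^2. Setting dATC/dq = −800/q^2 − 32 + 4q = 0 gives q = 10 (since 4·10^3 − 32·10^2 = 800).
min ATC = 800/10 + 145 − 32·10 + 2·10^2 = €105. That is the break-even price.
Between these two prices the firm operates at a loss; above €105 it earns a profit.

Shutdown price = €17; break-even price = €105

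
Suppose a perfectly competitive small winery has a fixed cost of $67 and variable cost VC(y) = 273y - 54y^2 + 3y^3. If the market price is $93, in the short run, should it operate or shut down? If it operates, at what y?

Strip out fixed cost: VC = 273y - 54y^2 + 3y^3. Then AVC = 273 - 54y + 3y^2 and MC = 273 - 108y + 9y^2.
AVC hits its minimum where MC = AVC, at y = 9, giving min AVC = 273 - 54·9 + 3·9^2 = $30.
Since P = $93 ≥ min AVC = $30, price covers variable cost and the firm should produce.
Solving P = MC: 180 - 108y + 9y^2 = 0 ⇒ y = 2 or 10. On the upward-sloping branch, y* = 10.
Check: AVC at y = 10 is $33 ≤ P, so revenue covers variable cost.
Profit = P·y − TC = 93·10 − 397 = $533.

Produce at y = 10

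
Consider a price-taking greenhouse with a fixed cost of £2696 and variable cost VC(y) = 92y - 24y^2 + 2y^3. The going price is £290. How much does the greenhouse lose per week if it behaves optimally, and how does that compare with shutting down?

AVC = 92 - 24y + 2y^2; min AVC = £20 at y = 6. Since P = £290 ≥ min AVC, the firm produces.
MC = 92 - 48y + 6y^2. Setting P = MC and taking the root on the rising branch gives y* = 11.
TR = 290·11 = 3190. TC = 2696 + 770 = 3466. Profit = 3190 − 3466 = -£276.
Shutting down would mean losing the fixed cost of £2696, so operating at a loss of £276 is better by £2420.

Profit = -£276 at y = 11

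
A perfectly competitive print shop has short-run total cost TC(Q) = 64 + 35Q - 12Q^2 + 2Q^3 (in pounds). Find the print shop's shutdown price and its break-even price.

Shutdown price = £17; break-even price = £35

Shutdown price = min AVC. AVC = 35 - 12Q + 2Q^2, with vertex at Q = 3 and minimum £17.
ATC = 64/Q + 35 - 12Q + 2Q^2. Setting dATC/dQ = −64/Q^2 − 12 + 4Q = 0 gives Q = 4 (since 4·4^3 − 12·4^2 = 64).
min ATC = 64/4 + 35 − 12·4 + 2·4^2 = £35. That is the break-even price.
Between these two prices the firm operates at a loss; above £35 it earns a profit.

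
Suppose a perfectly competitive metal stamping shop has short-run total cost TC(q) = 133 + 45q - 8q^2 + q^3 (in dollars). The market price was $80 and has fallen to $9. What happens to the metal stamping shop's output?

Output falls from 7 to 0 (the firm shuts down)

AVC = 45 - 8q + q^2, minimized at q = 4 where min AVC = $29. MC = 45 - 16q + 3q^2.
With P = $80 above the shutdown price, P = MC gives q = 7.
At P = $9 < min AVC = $29, price no longer covers variable cost at any output, so the firm shuts down: q = 0.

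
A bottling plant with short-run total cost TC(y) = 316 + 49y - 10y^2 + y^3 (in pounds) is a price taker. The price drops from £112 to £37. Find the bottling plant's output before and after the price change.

Output falls from 9 to 6

AVC = 49 - 10y + y^2, minimized at y = 5 where min AVC = £24. MC = 49 - 20y + 3y^2.
At P = £112 ≥ min AVC, set P = MC on the rising branch: y = 9.
At P = £37 ≥ min AVC, set P = MC: y = 6. The firm stays open but cuts output.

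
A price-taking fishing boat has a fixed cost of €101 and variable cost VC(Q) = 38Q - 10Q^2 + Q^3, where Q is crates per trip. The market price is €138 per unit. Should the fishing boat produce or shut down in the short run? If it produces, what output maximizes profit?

Produce at Q = 10

Strip out fixed cost: VC = 38Q - 10Q^2 + Q^3. Then AVC = 38 - 10Q + Q^2 and MC = 38 - 20Q + 3Q^2.
AVC hits its minimum where MC = AVC, at Q = 5, giving min AVC = 38 - 10·5 + 5^2 = €13.
P = €138 exceeds min AVC = €13, so the firm stays open.
Set P = MC: 138 = 38 - 20Q + 3Q^2 → -100 - 20Q + 3Q^2 = 0. The roots are Q = -10/3 and Q = 10; the profit-maximizing output is on the rising part of MC, so Q* = 10.
Check: AVC at Q = 10 is €38 ≤ P, so revenue covers variable cost.
Profit = P·Q − TC = 138·10 − 481 = €899.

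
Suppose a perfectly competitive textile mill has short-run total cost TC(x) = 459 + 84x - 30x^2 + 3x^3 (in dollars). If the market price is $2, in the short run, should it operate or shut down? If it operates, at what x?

Strip out fixed cost: VC = 84x - 30x^2 + 3x^3. Then AVC = 84 - 30x + 3x^2 and MC = 84 - 60x + 9x^2.
The AVC parabola has its vertex at x = 30/6 = 5, where AVC = 84 - 30·5 + 3·5^2 = $9.
P = $2 lies below min AVC = $9; no output level covers variable cost.
The firm minimizes its loss by shutting down and losing only its fixed cost of $459.

Shut down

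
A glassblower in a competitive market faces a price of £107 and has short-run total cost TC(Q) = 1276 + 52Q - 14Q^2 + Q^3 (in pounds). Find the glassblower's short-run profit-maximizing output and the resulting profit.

Profit = -£308 at Q = 11

AVC = 52 - 14Q + Q^2; min AVC = £3 at Q = 7. Since P = £107 ≥ min AVC, the firm produces.
MC = 52 - 28Q + 3Q^2. Setting P = MC and taking the root on the rising branch gives Q* = 11.
TR = 107·11 = 1177. TC = 1276 + 209 = 1485. Profit = 1177 − 1485 = -£308.
That loss of £308 beats the £1276 the firm would lose by shutting down; producing recovers £968 of fixed cost.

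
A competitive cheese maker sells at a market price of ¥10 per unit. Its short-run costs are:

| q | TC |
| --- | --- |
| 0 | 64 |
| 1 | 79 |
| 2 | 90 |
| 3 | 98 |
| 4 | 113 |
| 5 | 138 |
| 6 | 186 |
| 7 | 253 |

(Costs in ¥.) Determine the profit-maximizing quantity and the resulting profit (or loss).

q = 0 (shut down); profit = -¥64

Tabulate TR − TC: q=0: -64; q=1: -69; q=2: -70; q=3: -68; q=4: -73; q=5: -88; q=6: -126; q=7: -183.
Profit is highest at q = 0. Equivalently, the lowest AVC in the table is 34/3 ≈ ¥11.33 at q = 3, and P = ¥10 falls below it — price never covers variable cost, so the firm shuts down and loses only its fixed cost.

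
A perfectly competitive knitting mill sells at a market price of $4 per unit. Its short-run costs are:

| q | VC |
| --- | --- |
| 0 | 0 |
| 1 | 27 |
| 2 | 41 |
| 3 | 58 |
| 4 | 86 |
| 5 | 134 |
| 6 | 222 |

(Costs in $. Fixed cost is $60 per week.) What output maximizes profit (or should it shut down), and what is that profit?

Profit at each row (π = 4q − TC): q=0: -60; q=1: -83; q=2: -93; q=3: -106; q=4: -130; q=5: -174; q=6: -258.
Profit is highest at q = 0. Equivalently, the lowest AVC in the table is 58/3 ≈ $19.33 at q = 3, and P = $4 falls below it — price never covers variable cost, so the firm shuts down and loses only its fixed cost.

q = 0 (shut down); profit = -$60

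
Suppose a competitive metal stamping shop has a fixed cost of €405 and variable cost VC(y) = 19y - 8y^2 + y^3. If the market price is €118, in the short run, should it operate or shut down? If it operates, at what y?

From TC, MC = TC'(y) = 19 - 16y + 3y^2 and AVC = VC/y = 19 - 8y + y^2.
AVC is minimized where dAVC/dy = -8 + 2y = 0, at y = 4; min AVC = 19 - 8·4 + 4^2 = €3.
Since P = €118 ≥ min AVC = €3, price covers variable cost and the firm should produce.
Set P = MC: 118 = 19 - 16y + 3y^2 → -99 - 16y + 3y^2 = 0. The roots are y = -11/3 and y = 9; the profit-maximizing output is on the rising part of MC, so y* = 9.
Check: AVC at y = 9 is €28 ≤ P, so revenue covers variable cost.
Profit = P·y − TC = 118·9 − 657 = €405.

Produce at y = 9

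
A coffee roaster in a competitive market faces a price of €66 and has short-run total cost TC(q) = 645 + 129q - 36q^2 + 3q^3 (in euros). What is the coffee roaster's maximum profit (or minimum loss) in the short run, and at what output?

AVC = 129 - 36q + 3q^2; min AVC = €21 at q = 6. Since P = €66 ≥ min AVC, the firm produces.
With MC = 129 - 72q + 9q^2, P = MC on the upward-sloping part at q* = 7.
TR = 66·7 = 462. TC = 645 + 168 = 813. Profit = 462 − 813 = -€351.
Shutting down would mean losing the fixed cost of €645, so operating at a loss of €351 is better by €294.

Profit = -€351 at q = 7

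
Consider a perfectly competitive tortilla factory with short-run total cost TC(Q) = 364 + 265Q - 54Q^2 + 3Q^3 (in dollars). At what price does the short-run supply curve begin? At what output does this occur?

The shutdown price is the minimum of AVC. VC = 265Q - 54Q^2 + 3Q^3, so AVC = 265 - 54Q + 3Q^2.
At the minimum of AVC, MC = AVC. MC = 265 - 108Q + 9Q^2; setting MC = AVC gives 6Q^2 - 54Q = 0, so Q = 9. min AVC = 22.
For P < $22 the firm produces nothing.

$22 per unit, at Q = 9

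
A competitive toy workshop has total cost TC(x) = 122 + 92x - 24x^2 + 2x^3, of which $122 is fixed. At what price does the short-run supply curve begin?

$20 per unit

Short-run supply begins at min AVC. From VC = 92x - 24x^2 + 2x^3, AVC = 92 - 24x + 2x^2.
At the minimum of AVC, MC = AVC. MC = 92 - 48x + 6x^2; setting MC = AVC gives 4x^2 - 24x = 0, so x = 6. min AVC = 20.
The firm shuts down for any P below $20.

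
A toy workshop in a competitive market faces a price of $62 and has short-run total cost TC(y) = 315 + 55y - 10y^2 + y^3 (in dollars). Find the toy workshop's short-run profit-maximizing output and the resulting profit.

AVC = 55 - 10y + y^2; min AVC = $30 at y = 5. Since P = $62 ≥ min AVC, the firm produces.
MC = 55 - 20y + 3y^2. Setting P = MC and taking the root on the rising branch gives y* = 7.
TR = 62·7 = 434. TC = 315 + 238 = 553. Profit = 434 − 553 = -$119.
Shutting down would mean losing the fixed cost of $315, so operating at a loss of $119 is better by $196.

Profit = -$119 at y = 7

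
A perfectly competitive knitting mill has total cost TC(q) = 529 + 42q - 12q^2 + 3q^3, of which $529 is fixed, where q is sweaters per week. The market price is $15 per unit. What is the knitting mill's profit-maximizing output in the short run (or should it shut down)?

Shut down

From TC, MC = TC'(q) = 42 - 24q + 9q^2 and AVC = VC/q = 42 - 12q + 3q^2.
AVC is minimized where dAVC/dq = -12 + 6q = 0, at q = 2; min AVC = 42 - 12·2 + 3·2^2 = $30.
P = $15 lies below min AVC = $30; no output level covers variable cost.
Shutting down limits the loss to fixed cost, $529.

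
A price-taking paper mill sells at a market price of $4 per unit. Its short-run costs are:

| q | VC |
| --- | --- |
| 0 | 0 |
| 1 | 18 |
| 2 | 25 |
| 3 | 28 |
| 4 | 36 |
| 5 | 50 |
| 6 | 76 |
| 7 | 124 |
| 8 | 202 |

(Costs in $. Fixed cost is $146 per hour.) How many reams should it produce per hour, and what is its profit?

Tabulate TR − TC: q=0: -146; q=1: -160; q=2: -163; q=3: -162; q=4: -166; q=5: -176; q=6: -198; q=7: -242; q=8: -316.
Profit is highest at q = 0. Equivalently, the lowest AVC in the table is 36/4 ≈ $9 at q = 4, and P = $4 falls below it — price never covers variable cost, so the firm shuts down and loses only its fixed cost.

q = 0 (shut down); profit = -$146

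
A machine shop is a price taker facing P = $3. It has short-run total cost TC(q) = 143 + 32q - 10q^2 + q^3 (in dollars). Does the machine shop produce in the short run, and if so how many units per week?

Variable cost is VC = 32q - 10q^2 + q^3, so AVC = VC/q = 32 - 10q + q^2 and MC = dTC/dq = 32 - 20q + 3q^2.
AVC is minimized where dAVC/dq = -10 + 2q = 0, at q = 5; min AVC = 32 - 10·5 + 5^2 = $7.
With P < min AVC ($3 < $7), every unit sold adds to the loss.
Shutting down limits the loss to fixed cost, $143.

Shut down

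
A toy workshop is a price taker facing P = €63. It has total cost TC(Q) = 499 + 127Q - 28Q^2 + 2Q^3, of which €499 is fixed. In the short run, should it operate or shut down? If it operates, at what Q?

Produce at Q = 8

Strip out fixed cost: VC = 127Q - 28Q^2 + 2Q^3. Then AVC = 127 - 28Q + 2Q^2 and MC = 127 - 56Q + 6Q^2.
AVC is minimized where dAVC/dQ = -28 + 4Q = 0, at Q = 7; min AVC = 127 - 28·7 + 2·7^2 = €29.
Because €63 ≥ €29, revenue can cover variable cost; the firm operates.
P = MC gives 64 - 56Q + 6Q^2 = 0, with roots 4/3 and 8. Take the larger (rising MC): Q* = 8.
Check: AVC at Q = 8 is €31 ≤ P, so revenue covers variable cost.
Profit = P·Q − TC = 63·8 − 747 = -€243, a loss, but smaller than the €499 fixed cost the firm would lose by shutting down.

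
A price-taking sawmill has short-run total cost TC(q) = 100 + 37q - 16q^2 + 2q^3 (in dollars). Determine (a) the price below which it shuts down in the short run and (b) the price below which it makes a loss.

Shutdown price = $5; break-even price = $27

Shutdown price = min AVC. AVC = 37 - 16q + 2q^2, with vertex at q = 4 and minimum $5.
ATC = 100/q + 37 - 16q + 2q^2. Setting dATC/dq = −100/q^2 − 16 + 4q = 0 gives q = 5 (since 4·5^3 − 16·5^2 = 100).
min ATC = 100/5 + 37 − 16·5 + 2·5^2 = $27. That is the break-even price.
Between these two prices the firm operates at a loss; above $27 it earns a profit.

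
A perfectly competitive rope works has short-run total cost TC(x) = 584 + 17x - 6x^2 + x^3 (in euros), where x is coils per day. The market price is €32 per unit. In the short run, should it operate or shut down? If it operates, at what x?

From TC, MC = TC'(x) = 17 - 12x + 3x^2 and AVC = VC/x = 17 - 6x + x^2.
AVC hits its minimum where MC = AVC, at x = 3, giving min AVC = 17 - 6·3 + 3^2 = €8.
Since P = €32 ≥ min AVC = €8, price covers variable cost and the firm should produce.
P = MC gives -15 - 12x + 3x^2 = 0, with roots -1 and 5. Take the larger (rising MC): x* = 5.
Check: AVC at x = 5 is €12 ≤ P, so revenue covers variable cost.
Profit = P·x − TC = 32·5 − 644 = -€484, a loss, but smaller than the €584 fixed cost the firm would lose by shutting down.

Produce at x = 5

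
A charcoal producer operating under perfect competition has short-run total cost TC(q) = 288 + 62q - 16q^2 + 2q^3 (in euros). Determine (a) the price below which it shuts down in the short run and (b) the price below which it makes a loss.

Shutdown price = €30; break-even price = €86

AVC = 62 - 16q + 2q^2; minimized at q = 4, giving min AVC = €30. That is the shutdown price.
ATC = 288/q + 62 - 16q + 2q^2. Setting dATC/dq = −288/q^2 − 16 + 4q = 0 gives q = 6 (since 4·6^3 − 16·6^2 = 288).
min ATC = 288/6 + 62 − 16·6 + 2·6^2 = €86. That is the break-even price.
Between these two prices the firm operates at a loss; above €86 it earns a profit.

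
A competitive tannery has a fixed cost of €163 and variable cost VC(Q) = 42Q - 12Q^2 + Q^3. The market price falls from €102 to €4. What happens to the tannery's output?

MC = 42 - 24Q + 3Q^2; the shutdown threshold is min AVC = €6 (at Q = 6).
With P = €102 above the shutdown price, P = MC gives Q = 10.
At P = €4 < min AVC = €6, price no longer covers variable cost at any output, so the firm shuts down: Q = 0.

Output falls from 10 to 0 (the firm shuts down)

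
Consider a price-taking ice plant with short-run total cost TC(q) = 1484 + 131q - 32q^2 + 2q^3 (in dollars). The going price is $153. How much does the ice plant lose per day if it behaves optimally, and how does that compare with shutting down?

Profit = -$32 at q = 11

AVC = 131 - 32q + 2q^2 has its minimum $3 at q = 8; price $153 clears that bar, so the firm operates.
With MC = 131 - 64q + 6q^2, P = MC on the upward-sloping part at q* = 11.
TR = 153·11 = 1683. TC = 1484 + 231 = 1715. Profit = 1683 − 1715 = -$32.
Shutting down would mean losing the fixed cost of $1484, so operating at a loss of $32 is better by $1452.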